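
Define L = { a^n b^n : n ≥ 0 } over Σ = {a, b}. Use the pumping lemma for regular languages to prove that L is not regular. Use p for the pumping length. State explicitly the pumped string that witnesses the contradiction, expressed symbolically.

Assume L is regular. Let p be the pumping length given by the pumping lemma.
Take w = a^p b^p. Then w ∈ L and |w| = 2p ≥ p.
The pumping lemma gives a decomposition w = xyz where |xy| ≤ p and |y| ≥ 1.
Since the first p symbols of w are all a's and |xy| ≤ p, y lies entirely in the leading a-block: y = a^k for some k with 1 ≤ k ≤ p.
Pump with i = 2: xy^2z = a^{p+k} b^p. For this to lie in L we would need p = p+k, which forces k = 0. But k ≥ 1, so xy^2z ∉ L.
This is a contradiction; hence L is not regular.

a^{p+k} b^p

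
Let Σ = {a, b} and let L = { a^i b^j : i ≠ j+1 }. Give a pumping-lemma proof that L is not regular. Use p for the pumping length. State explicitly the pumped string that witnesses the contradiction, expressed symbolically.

a^{p+p!} b^{p+p!-1}

Toward a contradiction, assume L is regular with pumping length p.
Choose w = a^p b^{p+p!-1}. Since p ≠ (p+p!-1)+1 = p+p!, w ∈ L; and |w| ≥ p.
The pumping lemma gives a decomposition w = xyz where |xy| ≤ p and |y| ≥ 1.
Because |xy| ≤ p and w begins with p copies of a, we have y = a^k with 1 ≤ k ≤ p.
Since 1 ≤ k ≤ p, k divides p!; set t = 1 + p!/k. Then xy^t z has p + (p!/k)·k = p + p! copies of a. Now the a-count is p+p! and (b-count)+1 = (p+p!-1)+1 = p+p!, so i ≠ j+1 fails. So xy^t z = a^{p+p!} b^{p+p!-1} ∉ L.
This is a contradiction; hence L is not regular.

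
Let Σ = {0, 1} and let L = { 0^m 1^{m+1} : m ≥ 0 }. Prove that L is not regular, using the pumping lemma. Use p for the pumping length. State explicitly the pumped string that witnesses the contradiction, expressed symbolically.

Toward a contradiction, assume L is regular with pumping length p.
Take w = 0^p 1^{p+1}. Then w ∈ L and |w| = 2p+1 ≥ p.
By the pumping lemma, w = xyz with |xy| ≤ p and |y| > 0.
Since the first p symbols of w are all 0's and |xy| ≤ p, y lies entirely in the leading 0-block: y = 0^k for some k with 1 ≤ k ≤ p.
Pump with i = 2: xy^2z = 0^{p+k} 1^{p+1}. For this to lie in L we would need p+1 = (p+k)+1, which forces k = 0. But k ≥ 1, so xy^2z ∉ L.
This is a contradiction; hence L is not regular.

0^{p+k} 1^{p+1}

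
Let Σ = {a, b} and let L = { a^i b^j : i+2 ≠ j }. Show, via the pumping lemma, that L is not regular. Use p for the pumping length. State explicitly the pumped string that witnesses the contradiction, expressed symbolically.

a^{p+p!} b^{p+p!+2}

Assume L is regular. Let p be the pumping length given by the pumping lemma.
Choose w = a^p b^{p+p!+2}. Since p ≠ (p+p!+2)-2 = p+p!, w ∈ L; and |w| ≥ p.
By the pumping lemma, w = xyz with |xy| ≤ p and y is nonempty.
The first p characters of w are a's, so xy (and hence y) consists only of a's. Write y = a^k, 1 ≤ k ≤ p.
Since 1 ≤ k ≤ p, k divides p!; set t = 1 + p!/k. Then xy^t z has p + (p!/k)·k = p + p! copies of a. Now the a-count is p+p! and (b-count)-2 = (p+p!+2)-2 = p+p!, so i+2 ≠ j fails. So xy^t z = a^{p+p!} b^{p+p!+2} ∉ L.
Contradiction. Therefore L is not regular.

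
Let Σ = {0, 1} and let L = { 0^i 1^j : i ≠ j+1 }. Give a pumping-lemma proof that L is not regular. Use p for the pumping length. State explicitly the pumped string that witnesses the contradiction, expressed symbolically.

Toward a contradiction, assume L is regular with pumping length p.
Choose w = 0^p 1^{p+p!-1}. Since p ≠ (p+p!-1)+1 = p+p!, w ∈ L; and |w| ≥ p.
Write w = xyz as guaranteed by the lemma, with |xy| ≤ p and y is nonempty.
The first p characters of w are 0's, so xy (and hence y) consists only of 0's. Write y = 0^k, 1 ≤ k ≤ p.
Since 1 ≤ k ≤ p, k divides p!; set t = 1 + p!/k. Then xy^t z has p + (p!/k)·k = p + p! copies of 0. Now the 0-count is p+p! and (1-count)+1 = (p+p!-1)+1 = p+p!, so i ≠ j+1 fails. So xy^t z = 0^{p+p!} 1^{p+p!-1} ∉ L.
This is a contradiction; hence L is not regular.

0^{p+p!} 1^{p+p!-1}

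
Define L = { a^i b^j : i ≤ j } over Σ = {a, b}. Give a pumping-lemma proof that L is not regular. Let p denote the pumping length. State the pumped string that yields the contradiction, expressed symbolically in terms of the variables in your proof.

a^{p+k} b^p

Toward a contradiction, assume L is regular with pumping length p.
Choose w = a^p b^p ∈ L, with |w| = 2p ≥ p.
Write w = xyz as guaranteed by the lemma, with |xy| ≤ p and |y| ≥ 1.
Since the first p symbols of w are all a's and |xy| ≤ p, y lies entirely in the leading a-block: y = a^k for some k with 1 ≤ k ≤ p.
Consider xy^2z = a^{p+k} b^p. Since k ≥ 1, the a-count p+k exceeds the b-count p, so i ≤ j fails; thus xy^2z ∉ L.
This is a contradiction; hence L is not regular.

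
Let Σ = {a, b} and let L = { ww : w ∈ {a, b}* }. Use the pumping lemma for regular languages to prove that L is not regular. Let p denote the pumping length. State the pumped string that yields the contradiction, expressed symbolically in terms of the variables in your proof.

Assume L is regular; let p be its pumping constant.
Take w = a^p b^p a^p b^p = uu where u = a^pb^p; then w ∈ L and |w| = 4p ≥ p.
By the pumping lemma, w = xyz with |xy| ≤ p and |y| > 0.
The first p characters of w are a's, so xy (and hence y) consists only of a's. Write y = a^k, 1 ≤ k ≤ p.
Pump with i = 2: xy^2z = a^{p+k} b^p a^p b^p, of length 4p+k. Suppose this equals vv. The string starts with a and ends with b, so v does too; thus the boundary between the two copies of v is a b→a transition. There is exactly one such transition, at position 2p+k, so |v| = 2p+k and |vv| = 4p+2k ≠ 4p+k since k ≥ 1. So xy^2z ∉ L.
This is a contradiction; hence L is not regular.

a^{p+k} b^p a^p b^p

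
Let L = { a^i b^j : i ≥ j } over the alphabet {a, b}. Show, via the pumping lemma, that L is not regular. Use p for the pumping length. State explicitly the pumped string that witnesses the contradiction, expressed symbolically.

a^{p-k} b^p

Assume L is regular. Let p be the pumping length given by the pumping lemma.
Choose w = a^p b^p ∈ L, with |w| = 2p ≥ p.
The pumping lemma gives a decomposition w = xyz where |xy| ≤ p and |y| ≥ 1.
Since the first p symbols of w are all a's and |xy| ≤ p, y lies entirely in the leading a-block: y = a^k for some k with 1 ≤ k ≤ p.
Consider xy^0z = xz = a^{p-k} b^p. Since k ≥ 1, the a-count p-k is less than p, so i ≥ j fails; thus xz ∉ L.
This is a contradiction; hence L is not regular.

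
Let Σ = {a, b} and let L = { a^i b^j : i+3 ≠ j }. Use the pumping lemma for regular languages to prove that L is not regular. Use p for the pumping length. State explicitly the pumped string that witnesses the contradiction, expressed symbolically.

Toward a contradiction, assume L is regular with pumping length p.
Choose w = a^p b^{p+p!+3}. Since p ≠ (p+p!+3)-3 = p+p!, w ∈ L; and |w| ≥ p.
The pumping lemma gives a decomposition w = xyz where |xy| ≤ p and |y| > 0.
Because |xy| ≤ p and w begins with p copies of a, we have y = a^k with 1 ≤ k ≤ p.
Since 1 ≤ k ≤ p, k divides p!; set t = 1 + p!/k. Then xy^t z has p + (p!/k)·k = p + p! copies of a. Now the a-count is p+p! and (b-count)-3 = (p+p!+3)-3 = p+p!, so i+3 ≠ j fails. So xy^t z = a^{p+p!} b^{p+p!+3} ∉ L.
This is a contradiction; hence L is not regular.

a^{p+p!} b^{p+p!+3}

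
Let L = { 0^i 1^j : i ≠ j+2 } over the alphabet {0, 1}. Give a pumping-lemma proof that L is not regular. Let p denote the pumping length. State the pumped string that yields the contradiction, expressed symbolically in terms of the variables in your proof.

0^{p+p!} 1^{p+p!-2}

Toward a contradiction, assume L is regular with pumping length p.
Choose w = 0^p 1^{p+p!-2}. Since p ≠ (p+p!-2)+2 = p+p!, w ∈ L; and |w| ≥ p.
By the pumping lemma, w = xyz with |xy| ≤ p and |y| ≥ 1.
Because |xy| ≤ p and w begins with p copies of 0, we have y = 0^k with 1 ≤ k ≤ p.
Since 1 ≤ k ≤ p, k divides p!; set t = 1 + p!/k. Then xy^t z has p + (p!/k)·k = p + p! copies of 0. Now the 0-count is p+p! and (1-count)+2 = (p+p!-2)+2 = p+p!, so i ≠ j+2 fails. So xy^t z = 0^{p+p!} 1^{p+p!-2} ∉ L.
Contradiction. Therefore L is not regular.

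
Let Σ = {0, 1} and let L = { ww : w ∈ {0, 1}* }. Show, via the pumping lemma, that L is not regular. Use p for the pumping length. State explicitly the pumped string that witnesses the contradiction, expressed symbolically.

0^{p+k} 1^p 0^p 1^p

Assume L is regular; let p be its pumping constant.
Take w = 0^p 1^p 0^p 1^p = uu where u = 0^p1^p; then w ∈ L and |w| = 4p ≥ p.
By the pumping lemma, w = xyz with |xy| ≤ p and |y| ≥ 1.
Since the first p symbols of w are all 0's and |xy| ≤ p, y lies entirely in the leading 0-block: y = 0^k for some k with 1 ≤ k ≤ p.
Pump with i = 2: xy^2z = 0^{p+k} 1^p 0^p 1^p, of length 4p+k. Suppose this equals vv. The string starts with 0 and ends with 1, so v does too; thus the boundary between the two copies of v is a 1→0 transition. There is exactly one such transition, at position 2p+k, so |v| = 2p+k and |vv| = 4p+2k ≠ 4p+k since k ≥ 1. So xy^2z ∉ L.
This contradicts the pumping lemma, so L is not regular.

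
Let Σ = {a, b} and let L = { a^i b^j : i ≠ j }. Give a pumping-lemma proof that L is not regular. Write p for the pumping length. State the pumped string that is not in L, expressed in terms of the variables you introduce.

Toward a contradiction, assume L is regular with pumping length p.
Choose w = a^p b^{p+p!}. Since p ≠ p+p!, w ∈ L; and |w| ≥ p.
By the pumping lemma, w = xyz with |xy| ≤ p and |y| > 0.
The first p characters of w are a's, so xy (and hence y) consists only of a's. Write y = a^k, 1 ≤ k ≤ p.
Since 1 ≤ k ≤ p, k divides p!; set t = 1 + p!/k. Then xy^t z has p + (p!/k)·k = p + p! copies of a. Now the a-count equals the b-count, so i ≠ j fails. So xy^t z = a^{p+p!} b^{p+p!} ∉ L.
Contradiction. Therefore L is not regular.

a^{p+p!} b^{p+p!}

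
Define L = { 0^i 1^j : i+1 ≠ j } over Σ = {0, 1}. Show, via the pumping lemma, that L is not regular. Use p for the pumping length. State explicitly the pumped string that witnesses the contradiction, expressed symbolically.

0^{p+p!} 1^{p+p!+1}

Assume L is regular. Let p be the pumping length given by the pumping lemma.
Choose w = 0^p 1^{p+p!+1}. Since p ≠ (p+p!+1)-1 = p+p!, w ∈ L; and |w| ≥ p.
The pumping lemma gives a decomposition w = xyz where |xy| ≤ p and |y| > 0.
The first p characters of w are 0's, so xy (and hence y) consists only of 0's. Write y = 0^k, 1 ≤ k ≤ p.
Since 1 ≤ k ≤ p, k divides p!; set t = 1 + p!/k. Then xy^t z has p + (p!/k)·k = p + p! copies of 0. Now the 0-count is p+p! and (1-count)-1 = (p+p!+1)-1 = p+p!, so i+1 ≠ j fails. So xy^t z = 0^{p+p!} 1^{p+p!+1} ∉ L.
This contradicts the pumping lemma, so L is not regular.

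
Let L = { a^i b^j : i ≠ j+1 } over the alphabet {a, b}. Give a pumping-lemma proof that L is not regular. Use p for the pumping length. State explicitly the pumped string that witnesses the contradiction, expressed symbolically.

a^{p+p!} b^{p+p!-1}

Toward a contradiction, assume L is regular with pumping length p.
Choose w = a^p b^{p+p!-1}. Since p ≠ (p+p!-1)+1 = p+p!, w ∈ L; and |w| ≥ p.
The pumping lemma gives a decomposition w = xyz where |xy| ≤ p and y is nonempty.
Since the first p symbols of w are all a's and |xy| ≤ p, y lies entirely in the leading a-block: y = a^k for some k with 1 ≤ k ≤ p.
Since 1 ≤ k ≤ p, k divides p!; set t = 1 + p!/k. Then xy^t z has p + (p!/k)·k = p + p! copies of a. Now the a-count is p+p! and (b-count)+1 = (p+p!-1)+1 = p+p!, so i ≠ j+1 fails. So xy^t z = a^{p+p!} b^{p+p!-1} ∉ L.
This contradicts the pumping lemma, so L is not regular.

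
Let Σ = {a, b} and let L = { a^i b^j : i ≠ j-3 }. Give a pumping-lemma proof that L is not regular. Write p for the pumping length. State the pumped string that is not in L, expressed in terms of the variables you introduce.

a^{p+p!} b^{p+p!+3}

Toward a contradiction, assume L is regular with pumping length p.
Choose w = a^p b^{p+p!+3}. Since p ≠ (p+p!+3)-3 = p+p!, w ∈ L; and |w| ≥ p.
The pumping lemma gives a decomposition w = xyz where |xy| ≤ p and |y| > 0.
The first p characters of w are a's, so xy (and hence y) consists only of a's. Write y = a^k, 1 ≤ k ≤ p.
Since 1 ≤ k ≤ p, k divides p!; set t = 1 + p!/k. Then xy^t z has p + (p!/k)·k = p + p! copies of a. Now the a-count is p+p! and (b-count)-3 = (p+p!+3)-3 = p+p!, so i ≠ j-3 fails. So xy^t z = a^{p+p!} b^{p+p!+3} ∉ L.
Contradiction. Therefore L is not regular.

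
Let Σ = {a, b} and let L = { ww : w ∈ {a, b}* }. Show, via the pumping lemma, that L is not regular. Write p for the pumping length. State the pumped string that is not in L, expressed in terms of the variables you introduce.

a^{p+k} b^p a^p b^p

Assume L is regular; let p be its pumping constant.
Take w = a^p b^p a^p b^p = uu where u = a^pb^p; then w ∈ L and |w| = 4p ≥ p.
Write w = xyz as guaranteed by the lemma, with |xy| ≤ p and |y| > 0.
Because |xy| ≤ p and w begins with p copies of a, we have y = a^k with 1 ≤ k ≤ p.
Pump with i = 2: xy^2z = a^{p+k} b^p a^p b^p, of length 4p+k. Suppose this equals vv. The string starts with a and ends with b, so v does too; thus the boundary between the two copies of v is a b→a transition. There is exactly one such transition, at position 2p+k, so |v| = 2p+k and |vv| = 4p+2k ≠ 4p+k since k ≥ 1. So xy^2z ∉ L.
This contradicts the pumping lemma, so L is not regular.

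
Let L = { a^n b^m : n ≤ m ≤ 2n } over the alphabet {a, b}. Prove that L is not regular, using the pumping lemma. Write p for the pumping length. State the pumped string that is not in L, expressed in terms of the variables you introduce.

Toward a contradiction, assume L is regular with pumping length p.
Take w = a^p b^p ∈ L (since p ≤ p ≤ 2p), with |w| = 2p ≥ p.
The pumping lemma gives a decomposition w = xyz where |xy| ≤ p and y is nonempty.
Because |xy| ≤ p and w begins with p copies of a, we have y = a^k with 1 ≤ k ≤ p.
Pump with i = 2: xy^2z = a^{p+k} b^p. Now n = p+k > p = m, so the condition n ≤ m fails. Thus xy^2z ∉ L.
This is a contradiction; hence L is not regular.

a^{p+k} b^p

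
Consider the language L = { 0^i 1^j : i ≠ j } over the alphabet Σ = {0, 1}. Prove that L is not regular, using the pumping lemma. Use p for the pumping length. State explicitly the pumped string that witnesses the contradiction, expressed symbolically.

Suppose for contradiction that L is regular, and let p be the pumping length.
Choose w = 0^p 1^{p+p!}. Since p ≠ p+p!, w ∈ L; and |w| ≥ p.
By the pumping lemma, w = xyz with |xy| ≤ p and y is nonempty.
Since the first p symbols of w are all 0's and |xy| ≤ p, y lies entirely in the leading 0-block: y = 0^k for some k with 1 ≤ k ≤ p.
Since 1 ≤ k ≤ p, k divides p!; set t = 1 + p!/k. Then xy^t z has p + (p!/k)·k = p + p! copies of 0. Now the 0-count equals the 1-count, so i ≠ j fails. So xy^t z = 0^{p+p!} 1^{p+p!} ∉ L.
This contradicts the pumping lemma, so L is not regular.

0^{p+p!} 1^{p+p!}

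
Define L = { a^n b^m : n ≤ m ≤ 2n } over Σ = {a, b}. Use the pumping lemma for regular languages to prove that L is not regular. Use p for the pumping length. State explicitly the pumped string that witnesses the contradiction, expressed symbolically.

Assume L is regular. Let p be the pumping length given by the pumping lemma.
Take w = a^p b^p ∈ L (since p ≤ p ≤ 2p), with |w| = 2p ≥ p.
Write w = xyz as guaranteed by the lemma, with |xy| ≤ p and y is nonempty.
Because |xy| ≤ p and w begins with p copies of a, we have y = a^k with 1 ≤ k ≤ p.
Pump with i = 2: xy^2z = a^{p+k} b^p. Now n = p+k > p = m, so the condition n ≤ m fails. Thus xy^2z ∉ L.
This contradicts the pumping lemma, so L is not regular.

a^{p+k} b^p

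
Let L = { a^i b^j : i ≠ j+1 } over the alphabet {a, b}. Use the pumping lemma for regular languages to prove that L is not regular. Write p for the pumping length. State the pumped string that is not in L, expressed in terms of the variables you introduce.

a^{p+p!} b^{p+p!-1}

Assume L is regular; let p be its pumping constant.
Choose w = a^p b^{p+p!-1}. Since p ≠ (p+p!-1)+1 = p+p!, w ∈ L; and |w| ≥ p.
Write w = xyz as guaranteed by the lemma, with |xy| ≤ p and y is nonempty.
Because |xy| ≤ p and w begins with p copies of a, we have y = a^k with 1 ≤ k ≤ p.
Since 1 ≤ k ≤ p, k divides p!; set t = 1 + p!/k. Then xy^t z has p + (p!/k)·k = p + p! copies of a. Now the a-count is p+p! and (b-count)+1 = (p+p!-1)+1 = p+p!, so i ≠ j+1 fails. So xy^t z = a^{p+p!} b^{p+p!-1} ∉ L.
Contradiction. Therefore L is not regular.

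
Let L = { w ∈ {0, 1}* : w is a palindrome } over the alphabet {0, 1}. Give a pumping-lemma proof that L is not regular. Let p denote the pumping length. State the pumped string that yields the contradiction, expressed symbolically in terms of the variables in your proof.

Toward a contradiction, assume L is regular with pumping length p.
Take w = 0^p 1 0^p, a palindrome of length 2p+1 ≥ p.
By the pumping lemma, w = xyz with |xy| ≤ p and |y| ≥ 1.
Because |xy| ≤ p and w begins with p copies of 0, we have y = 0^k with 1 ≤ k ≤ p.
Pump with i = 2: xy^2z = 0^{p+k} 1 0^p. Its reverse is 0^p 1 0^{p+k}, which differs from xy^2z since k ≥ 1. So xy^2z is not a palindrome and xy^2z ∉ L.
This contradicts the pumping lemma, so L is not regular.

0^{p+k} 1 0^p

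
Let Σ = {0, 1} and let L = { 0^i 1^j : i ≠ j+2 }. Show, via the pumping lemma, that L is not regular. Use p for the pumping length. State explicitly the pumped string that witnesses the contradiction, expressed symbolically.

Suppose for contradiction that L is regular, and let p be the pumping length.
Choose w = 0^p 1^{p+p!-2}. Since p ≠ (p+p!-2)+2 = p+p!, w ∈ L; and |w| ≥ p.
By the pumping lemma, w = xyz with |xy| ≤ p and y is nonempty.
The first p characters of w are 0's, so xy (and hence y) consists only of 0's. Write y = 0^k, 1 ≤ k ≤ p.
Since 1 ≤ k ≤ p, k divides p!; set t = 1 + p!/k. Then xy^t z has p + (p!/k)·k = p + p! copies of 0. Now the 0-count is p+p! and (1-count)+2 = (p+p!-2)+2 = p+p!, so i ≠ j+2 fails. So xy^t z = 0^{p+p!} 1^{p+p!-2} ∉ L.
Contradiction. Therefore L is not regular.

0^{p+p!} 1^{p+p!-2}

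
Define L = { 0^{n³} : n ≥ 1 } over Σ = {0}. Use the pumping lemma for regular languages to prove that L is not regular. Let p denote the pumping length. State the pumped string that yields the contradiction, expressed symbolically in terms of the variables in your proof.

0^{p³+k}

Assume L is regular; let p be its pumping constant.
Take w = 0^{p³} ∈ L with |w| = p³ ≥ p.
By the pumping lemma, w = xyz with |xy| ≤ p and |y| ≥ 1.
Then y = 0^k for some k with 1 ≤ k ≤ p.
Pump with i = 2: xy^2z = 0^{p³+k}. Since 1 ≤ k ≤ p, p³ < p³+k ≤ p³+p < p³+3p²+3p+1 = (p+1)³, so p³+k is not a perfect cube. So xy^2z ∉ L.
This is a contradiction; hence L is not regular.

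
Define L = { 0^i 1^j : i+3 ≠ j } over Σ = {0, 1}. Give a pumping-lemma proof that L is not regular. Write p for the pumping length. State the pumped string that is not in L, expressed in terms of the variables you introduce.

0^{p+p!} 1^{p+p!+3}

Toward a contradiction, assume L is regular with pumping length p.
Choose w = 0^p 1^{p+p!+3}. Since p ≠ (p+p!+3)-3 = p+p!, w ∈ L; and |w| ≥ p.
By the pumping lemma, w = xyz with |xy| ≤ p and |y| ≥ 1.
Because |xy| ≤ p and w begins with p copies of 0, we have y = 0^k with 1 ≤ k ≤ p.
Since 1 ≤ k ≤ p, k divides p!; set t = 1 + p!/k. Then xy^t z has p + (p!/k)·k = p + p! copies of 0. Now the 0-count is p+p! and (1-count)-3 = (p+p!+3)-3 = p+p!, so i+3 ≠ j fails. So xy^t z = 0^{p+p!} 1^{p+p!+3} ∉ L.
This contradicts the pumping lemma, so L is not regular.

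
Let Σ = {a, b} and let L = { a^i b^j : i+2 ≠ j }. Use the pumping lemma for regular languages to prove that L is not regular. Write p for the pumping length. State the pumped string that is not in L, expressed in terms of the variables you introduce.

a^{p+p!} b^{p+p!+2}

Toward a contradiction, assume L is regular with pumping length p.
Choose w = a^p b^{p+p!+2}. Since p ≠ (p+p!+2)-2 = p+p!, w ∈ L; and |w| ≥ p.
The pumping lemma gives a decomposition w = xyz where |xy| ≤ p and y is nonempty.
The first p characters of w are a's, so xy (and hence y) consists only of a's. Write y = a^k, 1 ≤ k ≤ p.
Since 1 ≤ k ≤ p, k divides p!; set t = 1 + p!/k. Then xy^t z has p + (p!/k)·k = p + p! copies of a. Now the a-count is p+p! and (b-count)-2 = (p+p!+2)-2 = p+p!, so i+2 ≠ j fails. So xy^t z = a^{p+p!} b^{p+p!+2} ∉ L.
This contradicts the pumping lemma, so L is not regular.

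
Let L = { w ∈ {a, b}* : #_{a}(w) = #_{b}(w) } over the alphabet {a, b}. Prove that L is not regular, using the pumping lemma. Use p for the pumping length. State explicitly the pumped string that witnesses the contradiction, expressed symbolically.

Suppose for contradiction that L is regular, and let p be the pumping length.
Choose w = a^p b^p ∈ L with |w| = 2p ≥ p.
The pumping lemma gives a decomposition w = xyz where |xy| ≤ p and |y| ≥ 1.
Since the first p symbols of w are all a's and |xy| ≤ p, y lies entirely in the leading a-block: y = a^k for some k with 1 ≤ k ≤ p.
Pump with i = 2: xy^2z = a^{p+k} b^p has p+k occurrences of a but only p of b. Since k ≥ 1 the counts differ, so xy^2z ∉ L.
Contradiction. Therefore L is not regular.

a^{p+k} b^p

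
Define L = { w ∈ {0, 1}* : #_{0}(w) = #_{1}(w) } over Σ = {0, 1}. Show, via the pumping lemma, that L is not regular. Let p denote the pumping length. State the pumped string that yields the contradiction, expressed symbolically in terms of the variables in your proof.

Assume L is regular; let p be its pumping constant.
Choose w = 0^p 1^p ∈ L with |w| = 2p ≥ p.
By the pumping lemma, w = xyz with |xy| ≤ p and |y| ≥ 1.
Because |xy| ≤ p and w begins with p copies of 0, we have y = 0^k with 1 ≤ k ≤ p.
Pump with i = 2: xy^2z = 0^{p+k} 1^p has p+k occurrences of 0 but only p of 1. Since k ≥ 1 the counts differ, so xy^2z ∉ L.
This is a contradiction; hence L is not regular.

0^{p+k} 1^p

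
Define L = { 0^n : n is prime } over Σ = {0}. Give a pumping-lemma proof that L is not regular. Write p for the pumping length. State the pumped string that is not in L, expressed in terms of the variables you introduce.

Assume L is regular; let p be its pumping constant.
Let q be a prime with q ≥ p+2 (infinitely many primes exist), and take w = 0^q ∈ L with |w| = q ≥ p.
Write w = xyz as guaranteed by the lemma, with |xy| ≤ p and |y| ≥ 1.
Then y = 0^k for some k with 1 ≤ k ≤ p.
Since 1 ≤ k ≤ p, |xz| = q-k. Pump with i = q+1: |xy^{q+1}z| = (q-k)+(q+1)k = q+qk = q(1+k), which is composite (both factors ≥ 2). So xy^{q+1}z = 0^{q(1+k)} ∉ L.
This is a contradiction; hence L is not regular.

0^{q(1+k)}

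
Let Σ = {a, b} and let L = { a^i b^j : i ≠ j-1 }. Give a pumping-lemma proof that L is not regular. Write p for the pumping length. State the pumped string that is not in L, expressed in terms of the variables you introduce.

a^{p+p!} b^{p+p!+1}

Assume L is regular. Let p be the pumping length given by the pumping lemma.
Choose w = a^p b^{p+p!+1}. Since p ≠ (p+p!+1)-1 = p+p!, w ∈ L; and |w| ≥ p.
The pumping lemma gives a decomposition w = xyz where |xy| ≤ p and |y| > 0.
Since the first p symbols of w are all a's and |xy| ≤ p, y lies entirely in the leading a-block: y = a^k for some k with 1 ≤ k ≤ p.
Since 1 ≤ k ≤ p, k divides p!; set t = 1 + p!/k. Then xy^t z has p + (p!/k)·k = p + p! copies of a. Now the a-count is p+p! and (b-count)-1 = (p+p!+1)-1 = p+p!, so i ≠ j-1 fails. So xy^t z = a^{p+p!} b^{p+p!+1} ∉ L.
Contradiction. Therefore L is not regular.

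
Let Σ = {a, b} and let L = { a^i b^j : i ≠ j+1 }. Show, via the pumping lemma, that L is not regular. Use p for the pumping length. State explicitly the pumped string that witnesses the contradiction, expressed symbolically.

a^{p+p!} b^{p+p!-1}

Assume L is regular. Let p be the pumping length given by the pumping lemma.
Choose w = a^p b^{p+p!-1}. Since p ≠ (p+p!-1)+1 = p+p!, w ∈ L; and |w| ≥ p.
Write w = xyz as guaranteed by the lemma, with |xy| ≤ p and y is nonempty.
The first p characters of w are a's, so xy (and hence y) consists only of a's. Write y = a^k, 1 ≤ k ≤ p.
Since 1 ≤ k ≤ p, k divides p!; set t = 1 + p!/k. Then xy^t z has p + (p!/k)·k = p + p! copies of a. Now the a-count is p+p! and (b-count)+1 = (p+p!-1)+1 = p+p!, so i ≠ j+1 fails. So xy^t z = a^{p+p!} b^{p+p!-1} ∉ L.
This contradicts the pumping lemma, so L is not regular.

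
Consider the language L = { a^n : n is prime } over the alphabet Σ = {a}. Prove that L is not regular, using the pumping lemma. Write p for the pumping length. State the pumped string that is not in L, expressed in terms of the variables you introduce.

Toward a contradiction, assume L is regular with pumping length p.
Let q be a prime with q ≥ p+2 (infinitely many primes exist), and take w = a^q ∈ L with |w| = q ≥ p.
By the pumping lemma, w = xyz with |xy| ≤ p and |y| ≥ 1.
Then y = a^k for some k with 1 ≤ k ≤ p.
Since 1 ≤ k ≤ p, |xz| = q-k. Pump with i = q+1: |xy^{q+1}z| = (q-k)+(q+1)k = q+qk = q(1+k), which is composite (both factors ≥ 2). So xy^{q+1}z = a^{q(1+k)} ∉ L.
Contradiction. Therefore L is not regular.

a^{q(1+k)}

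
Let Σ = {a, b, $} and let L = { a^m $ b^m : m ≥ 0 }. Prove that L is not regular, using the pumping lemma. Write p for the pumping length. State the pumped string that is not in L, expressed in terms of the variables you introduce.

a^{p+k} $ b^p

Suppose for contradiction that L is regular, and let p be the pumping length.
Take w = a^p $ b^p ∈ L with |w| = 2p+1 ≥ p.
By the pumping lemma, w = xyz with |xy| ≤ p and y is nonempty.
Because |xy| ≤ p and w begins with p copies of a, we have y = a^k with 1 ≤ k ≤ p.
Pump with i = 2: xy^2z = a^{p+k} $ b^p, which would require p+k = p. But k ≥ 1, so xy^2z ∉ L.
Contradiction. Therefore L is not regular.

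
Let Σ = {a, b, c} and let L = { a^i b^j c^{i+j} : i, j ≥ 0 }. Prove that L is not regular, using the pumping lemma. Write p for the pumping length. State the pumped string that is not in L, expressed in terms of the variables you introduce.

Assume L is regular; let p be its pumping constant.
Take w = a^p b^p c^{2p} ∈ L (with i=j=p, i+j=2p), |w| = 4p ≥ p.
The pumping lemma gives a decomposition w = xyz where |xy| ≤ p and |y| ≥ 1.
Because |xy| ≤ p and w begins with p copies of a, we have y = a^k with 1 ≤ k ≤ p.
Consider xy^2z = a^{p+k} b^p c^{2p}. Now the a- and b-counts sum to 2p+k, but the c-count is 2p ≠ 2p+k. So xy^2z ∉ L.
Contradiction. Therefore L is not regular.

a^{p+k} b^p c^{2p}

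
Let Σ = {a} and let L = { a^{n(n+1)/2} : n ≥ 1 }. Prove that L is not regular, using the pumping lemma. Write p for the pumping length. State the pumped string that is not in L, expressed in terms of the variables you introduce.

a^{p(p+1)/2+k}

Assume L is regular; let p be its pumping constant.
Take w = a^{p(p+1)/2} ∈ L with |w| = p(p+1)/2 ≥ p.
Write w = xyz as guaranteed by the lemma, with |xy| ≤ p and |y| > 0.
Then y = a^k for some k with 1 ≤ k ≤ p.
Pump with i = 2: xy^2z = a^{p(p+1)/2+k}. Since 1 ≤ k ≤ p, p(p+1)/2 < p(p+1)/2+k ≤ p(p+1)/2+p < (p+1)(p+2)/2, so p(p+1)/2+k is strictly between consecutive triangular numbers. So xy^2z ∉ L.
Contradiction. Therefore L is not regular.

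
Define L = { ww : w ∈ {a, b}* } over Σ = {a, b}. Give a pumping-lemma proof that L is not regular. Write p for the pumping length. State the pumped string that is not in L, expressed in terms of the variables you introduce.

Assume L is regular; let p be its pumping constant.
Take w = a^p b^p a^p b^p = uu where u = a^pb^p; then w ∈ L and |w| = 4p ≥ p.
By the pumping lemma, w = xyz with |xy| ≤ p and |y| ≥ 1.
The first p characters of w are a's, so xy (and hence y) consists only of a's. Write y = a^k, 1 ≤ k ≤ p.
Pump with i = 2: xy^2z = a^{p+k} b^p a^p b^p, of length 4p+k. Suppose this equals vv. The string starts with a and ends with b, so v does too; thus the boundary between the two copies of v is a b→a transition. There is exactly one such transition, at position 2p+k, so |v| = 2p+k and |vv| = 4p+2k ≠ 4p+k since k ≥ 1. So xy^2z ∉ L.
Contradiction. Therefore L is not regular.

a^{p+k} b^p a^p b^p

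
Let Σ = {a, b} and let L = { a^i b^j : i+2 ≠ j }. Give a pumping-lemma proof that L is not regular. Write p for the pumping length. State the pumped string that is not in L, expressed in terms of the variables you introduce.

Toward a contradiction, assume L is regular with pumping length p.
Choose w = a^p b^{p+p!+2}. Since p ≠ (p+p!+2)-2 = p+p!, w ∈ L; and |w| ≥ p.
The pumping lemma gives a decomposition w = xyz where |xy| ≤ p and |y| ≥ 1.
Since the first p symbols of w are all a's and |xy| ≤ p, y lies entirely in the leading a-block: y = a^k for some k with 1 ≤ k ≤ p.
Since 1 ≤ k ≤ p, k divides p!; set t = 1 + p!/k. Then xy^t z has p + (p!/k)·k = p + p! copies of a. Now the a-count is p+p! and (b-count)-2 = (p+p!+2)-2 = p+p!, so i+2 ≠ j fails. So xy^t z = a^{p+p!} b^{p+p!+2} ∉ L.
This is a contradiction; hence L is not regular.

a^{p+p!} b^{p+p!+2}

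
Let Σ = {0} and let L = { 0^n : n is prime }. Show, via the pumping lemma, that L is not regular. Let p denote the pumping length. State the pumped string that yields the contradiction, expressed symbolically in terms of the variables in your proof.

Toward a contradiction, assume L is regular with pumping length p.
Let q be a prime with q ≥ p+2 (infinitely many primes exist), and take w = 0^q ∈ L with |w| = q ≥ p.
By the pumping lemma, w = xyz with |xy| ≤ p and |y| > 0.
Then y = 0^k for some k with 1 ≤ k ≤ p.
Since 1 ≤ k ≤ p, |xz| = q-k. Pump with i = q+1: |xy^{q+1}z| = (q-k)+(q+1)k = q+qk = q(1+k), which is composite (both factors ≥ 2). So xy^{q+1}z = 0^{q(1+k)} ∉ L.
This contradicts the pumping lemma, so L is not regular.

0^{q(1+k)}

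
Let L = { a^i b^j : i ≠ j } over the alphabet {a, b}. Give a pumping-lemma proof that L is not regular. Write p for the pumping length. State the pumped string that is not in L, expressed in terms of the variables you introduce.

a^{p+p!} b^{p+p!}

Assume L is regular; let p be its pumping constant.
Choose w = a^p b^{p+p!}. Since p ≠ p+p!, w ∈ L; and |w| ≥ p.
Write w = xyz as guaranteed by the lemma, with |xy| ≤ p and y is nonempty.
The first p characters of w are a's, so xy (and hence y) consists only of a's. Write y = a^k, 1 ≤ k ≤ p.
Since 1 ≤ k ≤ p, k divides p!; set t = 1 + p!/k. Then xy^t z has p + (p!/k)·k = p + p! copies of a. Now the a-count equals the b-count, so i ≠ j fails. So xy^t z = a^{p+p!} b^{p+p!} ∉ L.
This contradicts the pumping lemma, so L is not regular.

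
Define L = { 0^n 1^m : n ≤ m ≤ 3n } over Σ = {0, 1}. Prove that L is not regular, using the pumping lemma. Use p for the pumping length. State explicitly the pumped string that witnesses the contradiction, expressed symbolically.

Assume L is regular; let p be its pumping constant.
Take w = 0^p 1^p ∈ L (since p ≤ p ≤ 3p), with |w| = 2p ≥ p.
Write w = xyz as guaranteed by the lemma, with |xy| ≤ p and |y| > 0.
Since the first p symbols of w are all 0's and |xy| ≤ p, y lies entirely in the leading 0-block: y = 0^k for some k with 1 ≤ k ≤ p.
Pump with i = 2: xy^2z = 0^{p+k} 1^p. Now n = p+k > p = m, so the condition n ≤ m fails. Thus xy^2z ∉ L.
Contradiction. Therefore L is not regular.

0^{p+k} 1^p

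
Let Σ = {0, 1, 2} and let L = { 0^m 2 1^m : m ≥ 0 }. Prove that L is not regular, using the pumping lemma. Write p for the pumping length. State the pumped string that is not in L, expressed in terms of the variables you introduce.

0^{p+k} 2 1^p

Assume L is regular. Let p be the pumping length given by the pumping lemma.
Take w = 0^p 2 1^p ∈ L with |w| = 2p+1 ≥ p.
The pumping lemma gives a decomposition w = xyz where |xy| ≤ p and y is nonempty.
Since the first p symbols of w are all 0's and |xy| ≤ p, y lies entirely in the leading 0-block: y = 0^k for some k with 1 ≤ k ≤ p.
Pump with i = 2: xy^2z = 0^{p+k} 2 1^p, which would require p+k = p. But k ≥ 1, so xy^2z ∉ L.
This is a contradiction; hence L is not regular.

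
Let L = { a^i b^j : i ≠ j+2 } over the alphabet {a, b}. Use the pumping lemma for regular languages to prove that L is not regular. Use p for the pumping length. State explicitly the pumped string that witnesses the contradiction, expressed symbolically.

a^{p+p!} b^{p+p!-2}

Assume L is regular; let p be its pumping constant.
Choose w = a^p b^{p+p!-2}. Since p ≠ (p+p!-2)+2 = p+p!, w ∈ L; and |w| ≥ p.
By the pumping lemma, w = xyz with |xy| ≤ p and y is nonempty.
Because |xy| ≤ p and w begins with p copies of a, we have y = a^k with 1 ≤ k ≤ p.
Since 1 ≤ k ≤ p, k divides p!; set t = 1 + p!/k. Then xy^t z has p + (p!/k)·k = p + p! copies of a. Now the a-count is p+p! and (b-count)+2 = (p+p!-2)+2 = p+p!, so i ≠ j+2 fails. So xy^t z = a^{p+p!} b^{p+p!-2} ∉ L.
Contradiction. Therefore L is not regular.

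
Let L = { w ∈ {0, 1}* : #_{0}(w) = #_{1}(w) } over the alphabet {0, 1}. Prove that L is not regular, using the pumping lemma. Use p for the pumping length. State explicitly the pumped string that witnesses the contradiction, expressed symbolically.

0^{p+k} 1^p

Suppose for contradiction that L is regular, and let p be the pumping length.
Choose w = 0^p 1^p ∈ L with |w| = 2p ≥ p.
By the pumping lemma, w = xyz with |xy| ≤ p and y is nonempty.
The first p characters of w are 0's, so xy (and hence y) consists only of 0's. Write y = 0^k, 1 ≤ k ≤ p.
Pump with i = 2: xy^2z = 0^{p+k} 1^p has p+k occurrences of 0 but only p of 1. Since k ≥ 1 the counts differ, so xy^2z ∉ L.
This is a contradiction; hence L is not regular.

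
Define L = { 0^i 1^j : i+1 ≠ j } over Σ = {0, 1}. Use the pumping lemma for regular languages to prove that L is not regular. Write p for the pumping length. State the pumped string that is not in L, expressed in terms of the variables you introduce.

0^{p+p!} 1^{p+p!+1}

Assume L is regular; let p be its pumping constant.
Choose w = 0^p 1^{p+p!+1}. Since p ≠ (p+p!+1)-1 = p+p!, w ∈ L; and |w| ≥ p.
The pumping lemma gives a decomposition w = xyz where |xy| ≤ p and y is nonempty.
Because |xy| ≤ p and w begins with p copies of 0, we have y = 0^k with 1 ≤ k ≤ p.
Since 1 ≤ k ≤ p, k divides p!; set t = 1 + p!/k. Then xy^t z has p + (p!/k)·k = p + p! copies of 0. Now the 0-count is p+p! and (1-count)-1 = (p+p!+1)-1 = p+p!, so i+1 ≠ j fails. So xy^t z = 0^{p+p!} 1^{p+p!+1} ∉ L.
This is a contradiction; hence L is not regular.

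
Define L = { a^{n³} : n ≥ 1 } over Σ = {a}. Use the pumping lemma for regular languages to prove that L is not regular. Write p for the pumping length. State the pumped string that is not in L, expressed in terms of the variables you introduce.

Assume L is regular. Let p be the pumping length given by the pumping lemma.
Take w = a^{p³} ∈ L with |w| = p³ ≥ p.
The pumping lemma gives a decomposition w = xyz where |xy| ≤ p and |y| ≥ 1.
Then y = a^k for some k with 1 ≤ k ≤ p.
Pump with i = 2: xy^2z = a^{p³+k}. Since 1 ≤ k ≤ p, p³ < p³+k ≤ p³+p < p³+3p²+3p+1 = (p+1)³, so p³+k is not a perfect cube. So xy^2z ∉ L.
This contradicts the pumping lemma, so L is not regular.

a^{p³+k}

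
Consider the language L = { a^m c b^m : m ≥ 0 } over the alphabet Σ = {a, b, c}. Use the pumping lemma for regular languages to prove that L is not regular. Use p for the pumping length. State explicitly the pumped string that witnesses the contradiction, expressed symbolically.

Suppose for contradiction that L is regular, and let p be the pumping length.
Take w = a^p c b^p ∈ L with |w| = 2p+1 ≥ p.
By the pumping lemma, w = xyz with |xy| ≤ p and |y| > 0.
Because |xy| ≤ p and w begins with p copies of a, we have y = a^k with 1 ≤ k ≤ p.
Pump with i = 2: xy^2z = a^{p+k} c b^p, which would require p+k = p. But k ≥ 1, so xy^2z ∉ L.
This contradicts the pumping lemma, so L is not regular.

a^{p+k} c b^p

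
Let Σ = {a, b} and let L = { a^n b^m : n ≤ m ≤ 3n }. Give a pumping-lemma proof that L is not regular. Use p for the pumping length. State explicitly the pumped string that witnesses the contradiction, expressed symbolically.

Suppose for contradiction that L is regular, and let p be the pumping length.
Take w = a^p b^p ∈ L (since p ≤ p ≤ 3p), with |w| = 2p ≥ p.
Write w = xyz as guaranteed by the lemma, with |xy| ≤ p and y is nonempty.
Since the first p symbols of w are all a's and |xy| ≤ p, y lies entirely in the leading a-block: y = a^k for some k with 1 ≤ k ≤ p.
Pump with i = 2: xy^2z = a^{p+k} b^p. Now n = p+k > p = m, so the condition n ≤ m fails. Thus xy^2z ∉ L.
Contradiction. Therefore L is not regular.

a^{p+k} b^p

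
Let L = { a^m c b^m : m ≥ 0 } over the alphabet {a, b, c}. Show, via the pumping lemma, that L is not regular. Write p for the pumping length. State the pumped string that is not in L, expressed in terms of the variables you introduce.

a^{p+k} c b^p

Toward a contradiction, assume L is regular with pumping length p.
Take w = a^p c b^p ∈ L with |w| = 2p+1 ≥ p.
Write w = xyz as guaranteed by the lemma, with |xy| ≤ p and |y| ≥ 1.
Since the first p symbols of w are all a's and |xy| ≤ p, y lies entirely in the leading a-block: y = a^k for some k with 1 ≤ k ≤ p.
Pump with i = 2: xy^2z = a^{p+k} c b^p, which would require p+k = p. But k ≥ 1, so xy^2z ∉ L.
This contradicts the pumping lemma, so L is not regular.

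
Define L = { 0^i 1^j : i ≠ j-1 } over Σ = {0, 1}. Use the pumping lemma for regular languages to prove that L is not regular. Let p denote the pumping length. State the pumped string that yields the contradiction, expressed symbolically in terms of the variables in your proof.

Toward a contradiction, assume L is regular with pumping length p.
Choose w = 0^p 1^{p+p!+1}. Since p ≠ (p+p!+1)-1 = p+p!, w ∈ L; and |w| ≥ p.
By the pumping lemma, w = xyz with |xy| ≤ p and y is nonempty.
Because |xy| ≤ p and w begins with p copies of 0, we have y = 0^k with 1 ≤ k ≤ p.
Since 1 ≤ k ≤ p, k divides p!; set t = 1 + p!/k. Then xy^t z has p + (p!/k)·k = p + p! copies of 0. Now the 0-count is p+p! and (1-count)-1 = (p+p!+1)-1 = p+p!, so i ≠ j-1 fails. So xy^t z = 0^{p+p!} 1^{p+p!+1} ∉ L.
This contradicts the pumping lemma, so L is not regular.

0^{p+p!} 1^{p+p!+1}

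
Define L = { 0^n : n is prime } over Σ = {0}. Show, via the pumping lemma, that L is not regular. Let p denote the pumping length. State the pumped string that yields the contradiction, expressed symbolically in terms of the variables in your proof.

0^{q(1+k)}

Suppose for contradiction that L is regular, and let p be the pumping length.
Let q be a prime with q ≥ p+2 (infinitely many primes exist), and take w = 0^q ∈ L with |w| = q ≥ p.
The pumping lemma gives a decomposition w = xyz where |xy| ≤ p and |y| > 0.
Then y = 0^k for some k with 1 ≤ k ≤ p.
Since 1 ≤ k ≤ p, |xz| = q-k. Pump with i = q+1: |xy^{q+1}z| = (q-k)+(q+1)k = q+qk = q(1+k), which is composite (both factors ≥ 2). So xy^{q+1}z = 0^{q(1+k)} ∉ L.
This is a contradiction; hence L is not regular.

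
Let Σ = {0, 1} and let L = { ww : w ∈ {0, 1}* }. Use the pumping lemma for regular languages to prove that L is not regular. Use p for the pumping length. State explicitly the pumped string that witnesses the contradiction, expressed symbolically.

Suppose for contradiction that L is regular, and let p be the pumping length.
Take w = 0^p 1^p 0^p 1^p = uu where u = 0^p1^p; then w ∈ L and |w| = 4p ≥ p.
Write w = xyz as guaranteed by the lemma, with |xy| ≤ p and |y| ≥ 1.
Because |xy| ≤ p and w begins with p copies of 0, we have y = 0^k with 1 ≤ k ≤ p.
Pump with i = 2: xy^2z = 0^{p+k} 1^p 0^p 1^p, of length 4p+k. Suppose this equals vv. The string starts with 0 and ends with 1, so v does too; thus the boundary between the two copies of v is a 1→0 transition. There is exactly one such transition, at position 2p+k, so |v| = 2p+k and |vv| = 4p+2k ≠ 4p+k since k ≥ 1. So xy^2z ∉ L.
This contradicts the pumping lemma, so L is not regular.

0^{p+k} 1^p 0^p 1^p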